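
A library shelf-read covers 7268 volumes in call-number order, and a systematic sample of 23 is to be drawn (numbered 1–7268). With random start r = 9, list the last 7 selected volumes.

k = N/n = 7268/23 = 316
17th selection = 9 + 16×316 = 5065
18th: 5065 + 316 = 5381
19th: 5381 + 316 = 5697
20th: 5697 + 316 = 6013
21st: 6013 + 316 = 6329
22nd: 6329 + 316 = 6645
23rd: 6645 + 316 = 6961

5065, 5381, 5697, 6013, 6329, 6645, 6961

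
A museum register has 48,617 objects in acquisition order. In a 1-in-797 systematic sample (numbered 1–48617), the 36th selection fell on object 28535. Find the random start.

640

k = 797
r = 28535 − (36−1)×797 = 28535 − 27895 = 640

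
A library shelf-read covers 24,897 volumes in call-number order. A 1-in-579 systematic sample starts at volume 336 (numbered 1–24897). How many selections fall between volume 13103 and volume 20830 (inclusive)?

13

k = 579
First selection ≥ 13103: 336 + ⌈(13103−336)/579⌉·579 = 336 + 23×579 = 13653
Last selection ≤ 20830: 336 + ⌊(20830−336)/579⌋·579 = 336 + 35×579 = 20601
Count = 35 − 23 + 1 = 13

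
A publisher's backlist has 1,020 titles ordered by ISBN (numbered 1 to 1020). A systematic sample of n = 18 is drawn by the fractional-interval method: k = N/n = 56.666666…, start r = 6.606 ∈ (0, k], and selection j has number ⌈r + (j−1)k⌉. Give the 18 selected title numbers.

j=1: r + 0k = 6.606 → ⌈·⌉ = 7
j=2: r + 1k = 63.272666… → ⌈·⌉ = 64
j=3: r + 2k = 119.939333… → ⌈·⌉ = 120
j=4: r + 3k = 176.606 → ⌈·⌉ = 177
j=5: r + 4k = 233.272666… → ⌈·⌉ = 234
j=6: r + 5k = 289.939333… → ⌈·⌉ = 290
j=7: r + 6k = 346.606 → ⌈·⌉ = 347
j=8: r + 7k = 403.272666… → ⌈·⌉ = 404
j=9: r + 8k = 459.939333… → ⌈·⌉ = 460
j=10: r + 9k = 516.606 → ⌈·⌉ = 517
j=11: r + 10k = 573.272666… → ⌈·⌉ = 574
j=12: r + 11k = 629.939333… → ⌈·⌉ = 630
j=13: r + 12k = 686.606 → ⌈·⌉ = 687
j=14: r + 13k = 743.272666… → ⌈·⌉ = 744
j=15: r + 14k = 799.939333… → ⌈·⌉ = 800
j=16: r + 15k = 856.606 → ⌈·⌉ = 857
j=17: r + 16k = 913.272666… → ⌈·⌉ = 914
j=18: r + 17k = 969.939333… → ⌈·⌉ = 970

7, 64, 120, 177, 234, 290, 347, 404, 460, 517, 574, 630, 687, 744, 800, 857, 914, 970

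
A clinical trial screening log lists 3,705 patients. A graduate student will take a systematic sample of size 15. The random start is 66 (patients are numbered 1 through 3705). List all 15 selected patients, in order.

k = N/n = 3705/15 = 247
patient 1: 66
patient 2: 66 + 247 = 313
patient 3: 313 + 247 = 560
patient 4: 560 + 247 = 807
patient 5: 807 + 247 = 1054
patient 6: 1054 + 247 = 1301
patient 7: 1301 + 247 = 1548
patient 8: 1548 + 247 = 1795
patient 9: 1795 + 247 = 2042
patient 10: 2042 + 247 = 2289
patient 11: 2289 + 247 = 2536
patient 12: 2536 + 247 = 2783
patient 13: 2783 + 247 = 3030
patient 14: 3030 + 247 = 3277
patient 15: 3277 + 247 = 3524

66, 313, 560, 807, 1054, 1301, 1548, 1795, 2042, 2289, 2536, 2783, 3030, 3277, 3524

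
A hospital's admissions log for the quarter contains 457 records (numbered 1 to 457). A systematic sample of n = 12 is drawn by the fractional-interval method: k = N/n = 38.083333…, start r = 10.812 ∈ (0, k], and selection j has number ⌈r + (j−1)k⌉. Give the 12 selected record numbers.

11, 49, 87, 126, 164, 202, 240, 278, 316, 354, 392, 430

j=1: r + 0k = 10.812 → ⌈·⌉ = 11
j=2: r + 1k = 48.895333… → ⌈·⌉ = 49
j=3: r + 2k = 86.978666… → ⌈·⌉ = 87
j=4: r + 3k = 125.062 → ⌈·⌉ = 126
j=5: r + 4k = 163.145333… → ⌈·⌉ = 164
j=6: r + 5k = 201.228666… → ⌈·⌉ = 202
j=7: r + 6k = 239.312 → ⌈·⌉ = 240
j=8: r + 7k = 277.395333… → ⌈·⌉ = 278
j=9: r + 8k = 315.478666… → ⌈·⌉ = 316
j=10: r + 9k = 353.562 → ⌈·⌉ = 354
j=11: r + 10k = 391.645333… → ⌈·⌉ = 392
j=12: r + 11k = 429.728666… → ⌈·⌉ = 430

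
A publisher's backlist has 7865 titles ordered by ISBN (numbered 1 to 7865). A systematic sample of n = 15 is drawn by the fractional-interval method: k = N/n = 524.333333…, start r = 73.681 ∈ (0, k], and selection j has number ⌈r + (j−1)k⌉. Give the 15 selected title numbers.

74, 599, 1123, 1647, 2172, 2696, 3220, 3745, 4269, 4793, 5318, 5842, 6366, 6891, 7415

j=1: r + 0k = 73.681 → ⌈·⌉ = 74
j=2: r + 1k = 598.014333… → ⌈·⌉ = 599
j=3: r + 2k = 1122.347666… → ⌈·⌉ = 1123
j=4: r + 3k = 1646.681 → ⌈·⌉ = 1647
j=5: r + 4k = 2171.014333… → ⌈·⌉ = 2172
j=6: r + 5k = 2695.347666… → ⌈·⌉ = 2696
j=7: r + 6k = 3219.681 → ⌈·⌉ = 3220
j=8: r + 7k = 3744.014333… → ⌈·⌉ = 3745
j=9: r + 8k = 4268.347666… → ⌈·⌉ = 4269
j=10: r + 9k = 4792.681 → ⌈·⌉ = 4793
j=11: r + 10k = 5317.014333… → ⌈·⌉ = 5318
j=12: r + 11k = 5841.347666… → ⌈·⌉ = 5842
j=13: r + 12k = 6365.681 → ⌈·⌉ = 6366
j=14: r + 13k = 6890.014333… → ⌈·⌉ = 6891
j=15: r + 14k = 7414.347666… → ⌈·⌉ = 7415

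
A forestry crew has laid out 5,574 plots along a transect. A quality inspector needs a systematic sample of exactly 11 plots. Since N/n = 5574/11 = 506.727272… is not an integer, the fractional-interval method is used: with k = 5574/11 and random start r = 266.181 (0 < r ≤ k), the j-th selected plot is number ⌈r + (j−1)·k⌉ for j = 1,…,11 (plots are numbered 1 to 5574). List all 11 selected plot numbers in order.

j=1: r + 0k = 266.181 → ⌈·⌉ = 267
j=2: r + 1k = 772.908272… → ⌈·⌉ = 773
j=3: r + 2k = 1279.635545… → ⌈·⌉ = 1280
j=4: r + 3k = 1786.362818… → ⌈·⌉ = 1787
j=5: r + 4k = 2293.090090… → ⌈·⌉ = 2294
j=6: r + 5k = 2799.817363… → ⌈·⌉ = 2800
j=7: r + 6k = 3306.544636… → ⌈·⌉ = 3307
j=8: r + 7k = 3813.271909… → ⌈·⌉ = 3814
j=9: r + 8k = 4319.999181… → ⌈·⌉ = 4320
j=10: r + 9k = 4826.726454… → ⌈·⌉ = 4827
j=11: r + 10k = 5333.453727… → ⌈·⌉ = 5334

267, 773, 1280, 1787, 2294, 2800, 3307, 3814, 4320, 4827, 5334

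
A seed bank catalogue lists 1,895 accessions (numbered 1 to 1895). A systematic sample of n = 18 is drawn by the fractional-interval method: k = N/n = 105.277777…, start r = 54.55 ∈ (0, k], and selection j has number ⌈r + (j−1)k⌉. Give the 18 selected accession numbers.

j=1: r + 0k = 54.55 → ⌈·⌉ = 55
j=2: r + 1k = 159.827777… → ⌈·⌉ = 160
j=3: r + 2k = 265.105555… → ⌈·⌉ = 266
j=4: r + 3k = 370.383333… → ⌈·⌉ = 371
j=5: r + 4k = 475.661111… → ⌈·⌉ = 476
j=6: r + 5k = 580.938888… → ⌈·⌉ = 581
j=7: r + 6k = 686.216666… → ⌈·⌉ = 687
j=8: r + 7k = 791.494444… → ⌈·⌉ = 792
j=9: r + 8k = 896.772222… → ⌈·⌉ = 897
j=10: r + 9k = 1002.05 → ⌈·⌉ = 1003
j=11: r + 10k = 1107.327777… → ⌈·⌉ = 1108
j=12: r + 11k = 1212.605555… → ⌈·⌉ = 1213
j=13: r + 12k = 1317.883333… → ⌈·⌉ = 1318
j=14: r + 13k = 1423.161111… → ⌈·⌉ = 1424
j=15: r + 14k = 1528.438888… → ⌈·⌉ = 1529
j=16: r + 15k = 1633.716666… → ⌈·⌉ = 1634
j=17: r + 16k = 1738.994444… → ⌈·⌉ = 1739
j=18: r + 17k = 1844.272222… → ⌈·⌉ = 1845

55, 160, 266, 371, 476, 581, 687, 792, 897, 1003, 1108, 1213, 1318, 1424, 1529, 1634, 1739, 1845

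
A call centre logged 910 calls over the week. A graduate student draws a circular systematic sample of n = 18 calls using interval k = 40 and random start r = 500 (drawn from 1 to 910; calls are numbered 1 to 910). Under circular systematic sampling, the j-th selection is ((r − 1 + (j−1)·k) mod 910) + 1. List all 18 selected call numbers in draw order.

Selection 1: 500
Selection 2: 500 + 40 = 540
Selection 3: 540 + 40 = 580
Selection 4: 580 + 40 = 620
Selection 5: 620 + 40 = 660
Selection 6: 660 + 40 = 700
Selection 7: 700 + 40 = 740
Selection 8: 740 + 40 = 780
Selection 9: 780 + 40 = 820
Selection 10: 820 + 40 = 860
Selection 11: 860 + 40 = 900
Selection 12: 900 + 40 = 940 → 940 − 910 = 30
Selection 13: 30 + 40 = 70
Selection 14: 70 + 40 = 110
Selection 15: 110 + 40 = 150
Selection 16: 150 + 40 = 190
Selection 17: 190 + 40 = 230
Selection 18: 230 + 40 = 270

500, 540, 580, 620, 660, 700, 740, 780, 820, 860, 900, 30, 70, 110, 150, 190, 230, 270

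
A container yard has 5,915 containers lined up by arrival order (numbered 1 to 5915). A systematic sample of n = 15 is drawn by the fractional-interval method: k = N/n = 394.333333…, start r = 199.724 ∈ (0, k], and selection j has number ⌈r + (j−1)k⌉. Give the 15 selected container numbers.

200, 595, 989, 1383, 1778, 2172, 2566, 2961, 3355, 3749, 4144, 4538, 4932, 5327, 5721

j=1: r + 0k = 199.724 → ⌈·⌉ = 200
j=2: r + 1k = 594.057333… → ⌈·⌉ = 595
j=3: r + 2k = 988.390666… → ⌈·⌉ = 989
j=4: r + 3k = 1382.724 → ⌈·⌉ = 1383
j=5: r + 4k = 1777.057333… → ⌈·⌉ = 1778
j=6: r + 5k = 2171.390666… → ⌈·⌉ = 2172
j=7: r + 6k = 2565.724 → ⌈·⌉ = 2566
j=8: r + 7k = 2960.057333… → ⌈·⌉ = 2961
j=9: r + 8k = 3354.390666… → ⌈·⌉ = 3355
j=10: r + 9k = 3748.724 → ⌈·⌉ = 3749
j=11: r + 10k = 4143.057333… → ⌈·⌉ = 4144
j=12: r + 11k = 4537.390666… → ⌈·⌉ = 4538
j=13: r + 12k = 4931.724 → ⌈·⌉ = 4932
j=14: r + 13k = 5326.057333… → ⌈·⌉ = 5327
j=15: r + 14k = 5720.390666… → ⌈·⌉ = 5721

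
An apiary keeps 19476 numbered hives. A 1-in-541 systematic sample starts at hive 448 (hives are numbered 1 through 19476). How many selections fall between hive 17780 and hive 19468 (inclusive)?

3

k = 541
First selection ≥ 17780: 448 + ⌈(17780−448)/541⌉·541 = 448 + 33×541 = 18301
Last selection ≤ 19468: 448 + ⌊(19468−448)/541⌋·541 = 448 + 35×541 = 19383
Count = 35 − 33 + 1 = 3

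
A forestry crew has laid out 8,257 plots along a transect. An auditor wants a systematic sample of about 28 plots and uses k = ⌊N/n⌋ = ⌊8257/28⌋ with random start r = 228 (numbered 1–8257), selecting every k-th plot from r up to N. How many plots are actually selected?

k = ⌊8257/28⌋ = 294
Achieved size = ⌊(8257 − 228)/294⌋ + 1 = ⌊8029/294⌋ + 1 = 27 + 1 = 28
(last selection: 228 + 27×294 = 8166 ≤ 8257; next would be 8460 > 8257)

28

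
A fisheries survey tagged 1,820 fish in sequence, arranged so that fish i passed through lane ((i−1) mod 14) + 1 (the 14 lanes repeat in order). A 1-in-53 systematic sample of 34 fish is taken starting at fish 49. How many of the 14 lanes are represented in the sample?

Consecutive selections differ by k = 53, so their lane numbers differ by 53 mod 14 = 11.
gcd(53, 14) = 1, so the sample visits 14/1 = 14 distinct residues mod 14.
Start 49 is lane 7; the lanes hit are 1, 2, 3, 4, 5, 6, 7, 8, 9, 10, 11, 12, 13, 14.

14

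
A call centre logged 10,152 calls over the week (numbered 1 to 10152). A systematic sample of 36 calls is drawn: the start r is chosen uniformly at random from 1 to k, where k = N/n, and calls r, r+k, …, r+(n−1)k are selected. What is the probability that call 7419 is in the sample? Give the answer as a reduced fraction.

1/282

k = 10152/36 = 282.
Call 7419 is selected iff r ≡ 7419 (mod 282); exactly one such r in {1,…,282}.
Inclusion probability = 1/282.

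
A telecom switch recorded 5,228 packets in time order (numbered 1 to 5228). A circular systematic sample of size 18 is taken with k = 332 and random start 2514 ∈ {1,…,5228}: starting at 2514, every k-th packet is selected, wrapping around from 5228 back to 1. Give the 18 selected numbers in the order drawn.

2514, 2846, 3178, 3510, 3842, 4174, 4506, 4838, 5170, 274, 606, 938, 1270, 1602, 1934, 2266, 2598, 2930

Selection 1: 2514
Selection 2: 2514 + 332 = 2846
Selection 3: 2846 + 332 = 3178
Selection 4: 3178 + 332 = 3510
Selection 5: 3510 + 332 = 3842
Selection 6: 3842 + 332 = 4174
Selection 7: 4174 + 332 = 4506
Selection 8: 4506 + 332 = 4838
Selection 9: 4838 + 332 = 5170
Selection 10: 5170 + 332 = 5502 → 5502 − 5228 = 274
Selection 11: 274 + 332 = 606
Selection 12: 606 + 332 = 938
Selection 13: 938 + 332 = 1270
Selection 14: 1270 + 332 = 1602
Selection 15: 1602 + 332 = 1934
Selection 16: 1934 + 332 = 2266
Selection 17: 2266 + 332 = 2598
Selection 18: 2598 + 332 = 2930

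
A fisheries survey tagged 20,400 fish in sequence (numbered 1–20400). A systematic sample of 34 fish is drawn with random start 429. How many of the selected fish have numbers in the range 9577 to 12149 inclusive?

k = 20400/34 = 600
First selection ≥ 9577: 429 + ⌈(9577−429)/600⌉·600 = 429 + 16×600 = 10029
Last selection ≤ 12149: 429 + ⌊(12149−429)/600⌋·600 = 429 + 19×600 = 11829
Count = 19 − 16 + 1 = 4

4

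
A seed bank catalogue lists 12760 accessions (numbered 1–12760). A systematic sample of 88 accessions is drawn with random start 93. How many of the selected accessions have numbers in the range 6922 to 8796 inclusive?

13

k = 12760/88 = 145
First selection ≥ 6922: 93 + ⌈(6922−93)/145⌉·145 = 93 + 48×145 = 7053
Last selection ≤ 8796: 93 + ⌊(8796−93)/145⌋·145 = 93 + 60×145 = 8793
Count = 60 − 48 + 1 = 13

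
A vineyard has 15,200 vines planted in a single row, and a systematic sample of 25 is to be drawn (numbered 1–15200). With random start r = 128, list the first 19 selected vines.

128, 736, 1344, 1952, 2560, 3168, 3776, 4384, 4992, 5600, 6208, 6816, 7424, 8032, 8640, 9248, 9856, 10464, 11072

k = N/n = 15200/25 = 608
vine 1: 128
vine 2: 128 + 608 = 736
vine 3: 736 + 608 = 1344
vine 4: 1344 + 608 = 1952
vine 5: 1952 + 608 = 2560
vine 6: 2560 + 608 = 3168
vine 7: 3168 + 608 = 3776
vine 8: 3776 + 608 = 4384
vine 9: 4384 + 608 = 4992
vine 10: 4992 + 608 = 5600
vine 11: 5600 + 608 = 6208
vine 12: 6208 + 608 = 6816
vine 13: 6816 + 608 = 7424
vine 14: 7424 + 608 = 8032
vine 15: 8032 + 608 = 8640
vine 16: 8640 + 608 = 9248
vine 17: 9248 + 608 = 9856
vine 18: 9856 + 608 = 10464
vine 19: 10464 + 608 = 11072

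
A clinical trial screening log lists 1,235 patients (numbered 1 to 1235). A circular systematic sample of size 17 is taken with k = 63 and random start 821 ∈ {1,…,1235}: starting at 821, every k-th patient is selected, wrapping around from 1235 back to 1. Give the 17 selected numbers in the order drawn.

821, 884, 947, 1010, 1073, 1136, 1199, 27, 90, 153, 216, 279, 342, 405, 468, 531, 594

Selection 1: 821
Selection 2: 821 + 63 = 884
Selection 3: 884 + 63 = 947
Selection 4: 947 + 63 = 1010
Selection 5: 1010 + 63 = 1073
Selection 6: 1073 + 63 = 1136
Selection 7: 1136 + 63 = 1199
Selection 8: 1199 + 63 = 1262 → 1262 − 1235 = 27
Selection 9: 27 + 63 = 90
Selection 10: 90 + 63 = 153
Selection 11: 153 + 63 = 216
Selection 12: 216 + 63 = 279
Selection 13: 279 + 63 = 342
Selection 14: 342 + 63 = 405
Selection 15: 405 + 63 = 468
Selection 16: 468 + 63 = 531
Selection 17: 531 + 63 = 594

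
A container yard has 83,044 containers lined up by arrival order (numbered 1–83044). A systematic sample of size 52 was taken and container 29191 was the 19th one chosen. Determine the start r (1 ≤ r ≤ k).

445

k = 83044/52 = 1597
r = 29191 − (19−1)×1597 = 29191 − 28746 = 445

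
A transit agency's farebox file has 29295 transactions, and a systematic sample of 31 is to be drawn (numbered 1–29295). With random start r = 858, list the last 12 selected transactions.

18813, 19758, 20703, 21648, 22593, 23538, 24483, 25428, 26373, 27318, 28263, 29208

k = N/n = 29295/31 = 945
20th selection = 858 + 19×945 = 18813
21st: 18813 + 945 = 19758
22nd: 19758 + 945 = 20703
23rd: 20703 + 945 = 21648
24th: 21648 + 945 = 22593
25th: 22593 + 945 = 23538
26th: 23538 + 945 = 24483
27th: 24483 + 945 = 25428
28th: 25428 + 945 = 26373
29th: 26373 + 945 = 27318
30th: 27318 + 945 = 28263
31st: 28263 + 945 = 29208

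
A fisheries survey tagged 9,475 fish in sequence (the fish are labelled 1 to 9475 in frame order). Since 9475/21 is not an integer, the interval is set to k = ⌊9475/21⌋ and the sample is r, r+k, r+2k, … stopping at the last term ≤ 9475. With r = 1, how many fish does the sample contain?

k = ⌊9475/21⌋ = 451
Achieved size = ⌊(9475 − 1)/451⌋ + 1 = ⌊9474/451⌋ + 1 = 21 + 1 = 22
(last selection: 1 + 21×451 = 9472 ≤ 9475; next would be 9923 > 9475)

22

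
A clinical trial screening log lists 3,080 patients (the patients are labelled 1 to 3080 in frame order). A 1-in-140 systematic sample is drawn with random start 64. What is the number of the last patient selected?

3004

k = 140
22nd selection = r + (22−1)·k = 64 + 21×140 = 64 + 2940 = 3004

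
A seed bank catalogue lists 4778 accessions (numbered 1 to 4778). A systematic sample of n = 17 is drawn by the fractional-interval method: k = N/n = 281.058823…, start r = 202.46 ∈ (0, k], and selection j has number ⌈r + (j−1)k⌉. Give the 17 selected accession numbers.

j=1: r + 0k = 202.46 → ⌈·⌉ = 203
j=2: r + 1k = 483.518823… → ⌈·⌉ = 484
j=3: r + 2k = 764.577647… → ⌈·⌉ = 765
j=4: r + 3k = 1045.636470… → ⌈·⌉ = 1046
j=5: r + 4k = 1326.695294… → ⌈·⌉ = 1327
j=6: r + 5k = 1607.754117… → ⌈·⌉ = 1608
j=7: r + 6k = 1888.812941… → ⌈·⌉ = 1889
j=8: r + 7k = 2169.871764… → ⌈·⌉ = 2170
j=9: r + 8k = 2450.930588… → ⌈·⌉ = 2451
j=10: r + 9k = 2731.989411… → ⌈·⌉ = 2732
j=11: r + 10k = 3013.048235… → ⌈·⌉ = 3014
j=12: r + 11k = 3294.107058… → ⌈·⌉ = 3295
j=13: r + 12k = 3575.165882… → ⌈·⌉ = 3576
j=14: r + 13k = 3856.224705… → ⌈·⌉ = 3857
j=15: r + 14k = 4137.283529… → ⌈·⌉ = 4138
j=16: r + 15k = 4418.342352… → ⌈·⌉ = 4419
j=17: r + 16k = 4699.401176… → ⌈·⌉ = 4700

203, 484, 765, 1046, 1327, 1608, 1889, 2170, 2451, 2732, 3014, 3295, 3576, 3857, 4138, 4419, 4700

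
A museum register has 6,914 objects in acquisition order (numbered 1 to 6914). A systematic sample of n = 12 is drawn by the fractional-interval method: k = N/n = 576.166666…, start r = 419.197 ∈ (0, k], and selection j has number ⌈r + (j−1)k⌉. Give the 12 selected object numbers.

420, 996, 1572, 2148, 2724, 3301, 3877, 4453, 5029, 5605, 6181, 6758

j=1: r + 0k = 419.197 → ⌈·⌉ = 420
j=2: r + 1k = 995.363666… → ⌈·⌉ = 996
j=3: r + 2k = 1571.530333… → ⌈·⌉ = 1572
j=4: r + 3k = 2147.697 → ⌈·⌉ = 2148
j=5: r + 4k = 2723.863666… → ⌈·⌉ = 2724
j=6: r + 5k = 3300.030333… → ⌈·⌉ = 3301
j=7: r + 6k = 3876.197 → ⌈·⌉ = 3877
j=8: r + 7k = 4452.363666… → ⌈·⌉ = 4453
j=9: r + 8k = 5028.530333… → ⌈·⌉ = 5029
j=10: r + 9k = 5604.697 → ⌈·⌉ = 5605
j=11: r + 10k = 6180.863666… → ⌈·⌉ = 6181
j=12: r + 11k = 6757.030333… → ⌈·⌉ = 6758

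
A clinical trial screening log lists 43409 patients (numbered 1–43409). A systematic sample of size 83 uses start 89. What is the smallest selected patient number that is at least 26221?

26239

k = 43409/83 = 523
Steps past start: ⌈(26221 − 89)/523⌉ = ⌈26132/523⌉ = 50
Selected patient: 89 + 50×523 = 26239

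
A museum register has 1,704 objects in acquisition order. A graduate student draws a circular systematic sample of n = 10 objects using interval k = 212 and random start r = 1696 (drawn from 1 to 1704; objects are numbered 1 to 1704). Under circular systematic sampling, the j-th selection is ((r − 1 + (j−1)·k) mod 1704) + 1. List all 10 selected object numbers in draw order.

1696, 204, 416, 628, 840, 1052, 1264, 1476, 1688, 196

Selection 1: 1696
Selection 2: 1696 + 212 = 1908 → 1908 − 1704 = 204
Selection 3: 204 + 212 = 416
Selection 4: 416 + 212 = 628
Selection 5: 628 + 212 = 840
Selection 6: 840 + 212 = 1052
Selection 7: 1052 + 212 = 1264
Selection 8: 1264 + 212 = 1476
Selection 9: 1476 + 212 = 1688
Selection 10: 1688 + 212 = 1900 → 1900 − 1704 = 196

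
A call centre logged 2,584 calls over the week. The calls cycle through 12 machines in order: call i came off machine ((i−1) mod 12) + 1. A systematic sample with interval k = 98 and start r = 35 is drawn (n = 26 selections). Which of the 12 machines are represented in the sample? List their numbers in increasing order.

1, 3, 5, 7, 9, 11

Consecutive selections differ by k = 98, so their machine numbers differ by 98 mod 12 = 2.
gcd(98, 12) = 2, so the sample visits 12/2 = 6 distinct residues mod 12.
Start 35 is machine 11; the machines hit are 1, 3, 5, 7, 9, 11.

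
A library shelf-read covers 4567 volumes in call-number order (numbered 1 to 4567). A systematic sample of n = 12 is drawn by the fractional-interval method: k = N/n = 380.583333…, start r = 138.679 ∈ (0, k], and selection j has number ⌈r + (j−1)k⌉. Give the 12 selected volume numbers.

j=1: r + 0k = 138.679 → ⌈·⌉ = 139
j=2: r + 1k = 519.262333… → ⌈·⌉ = 520
j=3: r + 2k = 899.845666… → ⌈·⌉ = 900
j=4: r + 3k = 1280.429 → ⌈·⌉ = 1281
j=5: r + 4k = 1661.012333… → ⌈·⌉ = 1662
j=6: r + 5k = 2041.595666… → ⌈·⌉ = 2042
j=7: r + 6k = 2422.179 → ⌈·⌉ = 2423
j=8: r + 7k = 2802.762333… → ⌈·⌉ = 2803
j=9: r + 8k = 3183.345666… → ⌈·⌉ = 3184
j=10: r + 9k = 3563.929 → ⌈·⌉ = 3564
j=11: r + 10k = 3944.512333… → ⌈·⌉ = 3945
j=12: r + 11k = 4325.095666… → ⌈·⌉ = 4326

139, 520, 900, 1281, 1662, 2042, 2423, 2803, 3184, 3564, 3945, 4326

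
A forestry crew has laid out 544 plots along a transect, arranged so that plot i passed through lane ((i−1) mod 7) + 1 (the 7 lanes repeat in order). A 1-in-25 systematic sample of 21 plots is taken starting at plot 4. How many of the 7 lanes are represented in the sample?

Consecutive selections differ by k = 25, so their lane numbers differ by 25 mod 7 = 4.
gcd(25, 7) = 1, so the sample visits 7/1 = 7 distinct residues mod 7.
Start 4 is lane 4; the lanes hit are 1, 2, 3, 4, 5, 6, 7.

7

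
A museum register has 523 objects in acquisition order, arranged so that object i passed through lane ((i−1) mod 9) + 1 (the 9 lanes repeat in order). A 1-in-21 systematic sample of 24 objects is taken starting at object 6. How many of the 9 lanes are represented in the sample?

Consecutive selections differ by k = 21, so their lane numbers differ by 21 mod 9 = 3.
gcd(21, 9) = 3, so the sample visits 9/3 = 3 distinct residues mod 9.
Start 6 is lane 6; the lanes hit are 3, 6, 9.

3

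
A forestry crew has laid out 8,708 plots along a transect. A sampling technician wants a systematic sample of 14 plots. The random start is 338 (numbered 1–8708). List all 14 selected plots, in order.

338, 960, 1582, 2204, 2826, 3448, 4070, 4692, 5314, 5936, 6558, 7180, 7802, 8424

k = N/n = 8708/14 = 622
plot 1: 338
plot 2: 338 + 622 = 960
plot 3: 960 + 622 = 1582
plot 4: 1582 + 622 = 2204
plot 5: 2204 + 622 = 2826
plot 6: 2826 + 622 = 3448
plot 7: 3448 + 622 = 4070
plot 8: 4070 + 622 = 4692
plot 9: 4692 + 622 = 5314
plot 10: 5314 + 622 = 5936
plot 11: 5936 + 622 = 6558
plot 12: 6558 + 622 = 7180
plot 13: 7180 + 622 = 7802
plot 14: 7802 + 622 = 8424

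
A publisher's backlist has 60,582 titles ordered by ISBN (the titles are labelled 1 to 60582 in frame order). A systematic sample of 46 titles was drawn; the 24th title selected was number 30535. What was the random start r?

k = 60582/46 = 1317
r = 30535 − (24−1)×1317 = 30535 − 30291 = 244

244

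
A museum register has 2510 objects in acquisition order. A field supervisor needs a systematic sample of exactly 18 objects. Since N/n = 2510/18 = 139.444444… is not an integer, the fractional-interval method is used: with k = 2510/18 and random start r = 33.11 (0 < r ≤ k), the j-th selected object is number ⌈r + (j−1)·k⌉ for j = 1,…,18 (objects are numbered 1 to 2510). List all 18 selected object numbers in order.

j=1: r + 0k = 33.11 → ⌈·⌉ = 34
j=2: r + 1k = 172.554444… → ⌈·⌉ = 173
j=3: r + 2k = 311.998888… → ⌈·⌉ = 312
j=4: r + 3k = 451.443333… → ⌈·⌉ = 452
j=5: r + 4k = 590.887777… → ⌈·⌉ = 591
j=6: r + 5k = 730.332222… → ⌈·⌉ = 731
j=7: r + 6k = 869.776666… → ⌈·⌉ = 870
j=8: r + 7k = 1009.221111… → ⌈·⌉ = 1010
j=9: r + 8k = 1148.665555… → ⌈·⌉ = 1149
j=10: r + 9k = 1288.11 → ⌈·⌉ = 1289
j=11: r + 10k = 1427.554444… → ⌈·⌉ = 1428
j=12: r + 11k = 1566.998888… → ⌈·⌉ = 1567
j=13: r + 12k = 1706.443333… → ⌈·⌉ = 1707
j=14: r + 13k = 1845.887777… → ⌈·⌉ = 1846
j=15: r + 14k = 1985.332222… → ⌈·⌉ = 1986
j=16: r + 15k = 2124.776666… → ⌈·⌉ = 2125
j=17: r + 16k = 2264.221111… → ⌈·⌉ = 2265
j=18: r + 17k = 2403.665555… → ⌈·⌉ = 2404

34, 173, 312, 452, 591, 731, 870, 1010, 1149, 1289, 1428, 1567, 1707, 1846, 1986, 2125, 2265, 2404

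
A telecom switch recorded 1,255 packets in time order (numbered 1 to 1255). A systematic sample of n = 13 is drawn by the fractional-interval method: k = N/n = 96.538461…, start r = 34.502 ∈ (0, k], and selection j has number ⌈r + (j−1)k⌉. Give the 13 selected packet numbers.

j=1: r + 0k = 34.502 → ⌈·⌉ = 35
j=2: r + 1k = 131.040461… → ⌈·⌉ = 132
j=3: r + 2k = 227.578923… → ⌈·⌉ = 228
j=4: r + 3k = 324.117384… → ⌈·⌉ = 325
j=5: r + 4k = 420.655846… → ⌈·⌉ = 421
j=6: r + 5k = 517.194307… → ⌈·⌉ = 518
j=7: r + 6k = 613.732769… → ⌈·⌉ = 614
j=8: r + 7k = 710.271230… → ⌈·⌉ = 711
j=9: r + 8k = 806.809692… → ⌈·⌉ = 807
j=10: r + 9k = 903.348153… → ⌈·⌉ = 904
j=11: r + 10k = 999.886615… → ⌈·⌉ = 1000
j=12: r + 11k = 1096.425076… → ⌈·⌉ = 1097
j=13: r + 12k = 1192.963538… → ⌈·⌉ = 1193

35, 132, 228, 325, 421, 518, 614, 711, 807, 904, 1000, 1097, 1193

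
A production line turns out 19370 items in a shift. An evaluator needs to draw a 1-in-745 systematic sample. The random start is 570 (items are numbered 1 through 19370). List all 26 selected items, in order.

item 1: 570
item 2: 570 + 745 = 1315
item 3: 1315 + 745 = 2060
item 4: 2060 + 745 = 2805
item 5: 2805 + 745 = 3550
item 6: 3550 + 745 = 4295
item 7: 4295 + 745 = 5040
item 8: 5040 + 745 = 5785
item 9: 5785 + 745 = 6530
item 10: 6530 + 745 = 7275
item 11: 7275 + 745 = 8020
item 12: 8020 + 745 = 8765
item 13: 8765 + 745 = 9510
item 14: 9510 + 745 = 10255
item 15: 10255 + 745 = 11000
item 16: 11000 + 745 = 11745
item 17: 11745 + 745 = 12490
item 18: 12490 + 745 = 13235
item 19: 13235 + 745 = 13980
item 20: 13980 + 745 = 14725
item 21: 14725 + 745 = 15470
item 22: 15470 + 745 = 16215
item 23: 16215 + 745 = 16960
item 24: 16960 + 745 = 17705
item 25: 17705 + 745 = 18450
item 26: 18450 + 745 = 19195

570, 1315, 2060, 2805, 3550, 4295, 5040, 5785, 6530, 7275, 8020, 8765, 9510, 10255, 11000, 11745, 12490, 13235, 13980, 14725, 15470, 16215, 16960, 17705, 18450, 19195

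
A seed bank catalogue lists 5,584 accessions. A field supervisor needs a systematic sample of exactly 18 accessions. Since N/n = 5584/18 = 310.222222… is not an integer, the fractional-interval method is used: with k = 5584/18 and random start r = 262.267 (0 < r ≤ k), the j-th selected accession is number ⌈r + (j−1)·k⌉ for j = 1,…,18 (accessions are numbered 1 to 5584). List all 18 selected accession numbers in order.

j=1: r + 0k = 262.267 → ⌈·⌉ = 263
j=2: r + 1k = 572.489222… → ⌈·⌉ = 573
j=3: r + 2k = 882.711444… → ⌈·⌉ = 883
j=4: r + 3k = 1192.933666… → ⌈·⌉ = 1193
j=5: r + 4k = 1503.155888… → ⌈·⌉ = 1504
j=6: r + 5k = 1813.378111… → ⌈·⌉ = 1814
j=7: r + 6k = 2123.600333… → ⌈·⌉ = 2124
j=8: r + 7k = 2433.822555… → ⌈·⌉ = 2434
j=9: r + 8k = 2744.044777… → ⌈·⌉ = 2745
j=10: r + 9k = 3054.267 → ⌈·⌉ = 3055
j=11: r + 10k = 3364.489222… → ⌈·⌉ = 3365
j=12: r + 11k = 3674.711444… → ⌈·⌉ = 3675
j=13: r + 12k = 3984.933666… → ⌈·⌉ = 3985
j=14: r + 13k = 4295.155888… → ⌈·⌉ = 4296
j=15: r + 14k = 4605.378111… → ⌈·⌉ = 4606
j=16: r + 15k = 4915.600333… → ⌈·⌉ = 4916
j=17: r + 16k = 5225.822555… → ⌈·⌉ = 5226
j=18: r + 17k = 5536.044777… → ⌈·⌉ = 5537

263, 573, 883, 1193, 1504, 1814, 2124, 2434, 2745, 3055, 3365, 3675, 3985, 4296, 4606, 4916, 5226, 5537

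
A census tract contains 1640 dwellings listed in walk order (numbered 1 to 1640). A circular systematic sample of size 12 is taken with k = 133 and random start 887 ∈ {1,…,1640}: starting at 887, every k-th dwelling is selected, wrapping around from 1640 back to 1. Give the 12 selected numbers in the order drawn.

Selection 1: 887
Selection 2: 887 + 133 = 1020
Selection 3: 1020 + 133 = 1153
Selection 4: 1153 + 133 = 1286
Selection 5: 1286 + 133 = 1419
Selection 6: 1419 + 133 = 1552
Selection 7: 1552 + 133 = 1685 → 1685 − 1640 = 45
Selection 8: 45 + 133 = 178
Selection 9: 178 + 133 = 311
Selection 10: 311 + 133 = 444
Selection 11: 444 + 133 = 577
Selection 12: 577 + 133 = 710

887, 1020, 1153, 1286, 1419, 1552, 45, 178, 311, 444, 577, 710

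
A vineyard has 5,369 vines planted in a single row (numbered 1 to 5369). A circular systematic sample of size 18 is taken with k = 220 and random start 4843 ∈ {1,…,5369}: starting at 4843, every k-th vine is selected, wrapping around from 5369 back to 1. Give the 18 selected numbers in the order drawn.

4843, 5063, 5283, 134, 354, 574, 794, 1014, 1234, 1454, 1674, 1894, 2114, 2334, 2554, 2774, 2994, 3214

Selection 1: 4843
Selection 2: 4843 + 220 = 5063
Selection 3: 5063 + 220 = 5283
Selection 4: 5283 + 220 = 5503 → 5503 − 5369 = 134
Selection 5: 134 + 220 = 354
Selection 6: 354 + 220 = 574
Selection 7: 574 + 220 = 794
Selection 8: 794 + 220 = 1014
Selection 9: 1014 + 220 = 1234
Selection 10: 1234 + 220 = 1454
Selection 11: 1454 + 220 = 1674
Selection 12: 1674 + 220 = 1894
Selection 13: 1894 + 220 = 2114
Selection 14: 2114 + 220 = 2334
Selection 15: 2334 + 220 = 2554
Selection 16: 2554 + 220 = 2774
Selection 17: 2774 + 220 = 2994
Selection 18: 2994 + 220 = 3214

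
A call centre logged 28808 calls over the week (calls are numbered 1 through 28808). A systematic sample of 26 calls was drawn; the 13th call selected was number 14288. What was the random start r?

992

k = 28808/26 = 1108
r = 14288 − (13−1)×1108 = 14288 − 13296 = 992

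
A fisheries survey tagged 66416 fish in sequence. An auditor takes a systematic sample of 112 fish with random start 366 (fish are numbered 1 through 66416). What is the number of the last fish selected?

66189

k = 66416/112 = 593
112th selection = r + (112−1)·k = 366 + 111×593 = 366 + 65823 = 66189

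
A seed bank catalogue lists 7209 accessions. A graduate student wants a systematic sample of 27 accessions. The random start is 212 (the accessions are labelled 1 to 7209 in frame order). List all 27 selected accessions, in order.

212, 479, 746, 1013, 1280, 1547, 1814, 2081, 2348, 2615, 2882, 3149, 3416, 3683, 3950, 4217, 4484, 4751, 5018, 5285, 5552, 5819, 6086, 6353, 6620, 6887, 7154

k = N/n = 7209/27 = 267
accession 1: 212
accession 2: 212 + 267 = 479
accession 3: 479 + 267 = 746
accession 4: 746 + 267 = 1013
accession 5: 1013 + 267 = 1280
accession 6: 1280 + 267 = 1547
accession 7: 1547 + 267 = 1814
accession 8: 1814 + 267 = 2081
accession 9: 2081 + 267 = 2348
accession 10: 2348 + 267 = 2615
accession 11: 2615 + 267 = 2882
accession 12: 2882 + 267 = 3149
accession 13: 3149 + 267 = 3416
accession 14: 3416 + 267 = 3683
accession 15: 3683 + 267 = 3950
accession 16: 3950 + 267 = 4217
accession 17: 4217 + 267 = 4484
accession 18: 4484 + 267 = 4751
accession 19: 4751 + 267 = 5018
accession 20: 5018 + 267 = 5285
accession 21: 5285 + 267 = 5552
accession 22: 5552 + 267 = 5819
accession 23: 5819 + 267 = 6086
accession 24: 6086 + 267 = 6353
accession 25: 6353 + 267 = 6620
accession 26: 6620 + 267 = 6887
accession 27: 6887 + 267 = 7154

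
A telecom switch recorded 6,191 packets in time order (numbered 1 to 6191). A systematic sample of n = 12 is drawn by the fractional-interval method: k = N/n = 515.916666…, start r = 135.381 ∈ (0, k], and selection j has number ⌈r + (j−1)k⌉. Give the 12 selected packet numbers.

j=1: r + 0k = 135.381 → ⌈·⌉ = 136
j=2: r + 1k = 651.297666… → ⌈·⌉ = 652
j=3: r + 2k = 1167.214333… → ⌈·⌉ = 1168
j=4: r + 3k = 1683.131 → ⌈·⌉ = 1684
j=5: r + 4k = 2199.047666… → ⌈·⌉ = 2200
j=6: r + 5k = 2714.964333… → ⌈·⌉ = 2715
j=7: r + 6k = 3230.881 → ⌈·⌉ = 3231
j=8: r + 7k = 3746.797666… → ⌈·⌉ = 3747
j=9: r + 8k = 4262.714333… → ⌈·⌉ = 4263
j=10: r + 9k = 4778.631 → ⌈·⌉ = 4779
j=11: r + 10k = 5294.547666… → ⌈·⌉ = 5295
j=12: r + 11k = 5810.464333… → ⌈·⌉ = 5811

136, 652, 1168, 1684, 2200, 2715, 3231, 3747, 4263, 4779, 5295, 5811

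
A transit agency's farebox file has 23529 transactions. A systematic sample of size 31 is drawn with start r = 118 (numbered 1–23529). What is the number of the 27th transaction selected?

19852

k = 23529/31 = 759
27th selection = r + (27−1)·k = 118 + 26×759 = 118 + 19734 = 19852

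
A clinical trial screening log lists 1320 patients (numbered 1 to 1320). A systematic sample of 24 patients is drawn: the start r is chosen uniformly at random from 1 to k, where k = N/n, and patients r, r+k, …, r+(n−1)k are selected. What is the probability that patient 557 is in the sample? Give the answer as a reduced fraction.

1/55

k = 1320/24 = 55.
Patient 557 is selected iff r ≡ 557 (mod 55); exactly one such r in {1,…,55}.
Inclusion probability = 1/55.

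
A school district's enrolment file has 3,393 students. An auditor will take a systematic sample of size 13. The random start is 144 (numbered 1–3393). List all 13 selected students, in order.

144, 405, 666, 927, 1188, 1449, 1710, 1971, 2232, 2493, 2754, 3015, 3276

k = N/n = 3393/13 = 261
student 1: 144
student 2: 144 + 261 = 405
student 3: 405 + 261 = 666
student 4: 666 + 261 = 927
student 5: 927 + 261 = 1188
student 6: 1188 + 261 = 1449
student 7: 1449 + 261 = 1710
student 8: 1710 + 261 = 1971
student 9: 1971 + 261 = 2232
student 10: 2232 + 261 = 2493
student 11: 2493 + 261 = 2754
student 12: 2754 + 261 = 3015
student 13: 3015 + 261 = 3276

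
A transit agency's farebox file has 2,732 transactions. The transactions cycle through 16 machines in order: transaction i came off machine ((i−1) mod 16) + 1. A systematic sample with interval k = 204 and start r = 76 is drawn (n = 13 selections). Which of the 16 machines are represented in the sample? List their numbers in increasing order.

4, 8, 12, 16

Consecutive selections differ by k = 204, so their machine numbers differ by 204 mod 16 = 12.
gcd(204, 16) = 4, so the sample visits 16/4 = 4 distinct residues mod 16.
Start 76 is machine 12; the machines hit are 4, 8, 12, 16.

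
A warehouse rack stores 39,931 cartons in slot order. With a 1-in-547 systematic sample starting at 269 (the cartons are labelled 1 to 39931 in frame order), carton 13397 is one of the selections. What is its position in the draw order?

k = 547
position = (13397 − 269)/547 + 1 = 13128/547 + 1 = 24 + 1 = 25

25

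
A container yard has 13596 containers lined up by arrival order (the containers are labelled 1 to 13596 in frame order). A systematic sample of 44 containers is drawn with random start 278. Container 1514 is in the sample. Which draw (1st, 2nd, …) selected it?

k = 13596/44 = 309
position = (1514 − 278)/309 + 1 = 1236/309 + 1 = 4 + 1 = 5

5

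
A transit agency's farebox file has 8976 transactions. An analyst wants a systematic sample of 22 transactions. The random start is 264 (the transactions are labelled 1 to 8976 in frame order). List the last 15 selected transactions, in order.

3120, 3528, 3936, 4344, 4752, 5160, 5568, 5976, 6384, 6792, 7200, 7608, 8016, 8424, 8832

k = N/n = 8976/22 = 408
8th selection = 264 + 7×408 = 3120
9th: 3120 + 408 = 3528
10th: 3528 + 408 = 3936
11th: 3936 + 408 = 4344
12th: 4344 + 408 = 4752
13th: 4752 + 408 = 5160
14th: 5160 + 408 = 5568
15th: 5568 + 408 = 5976
16th: 5976 + 408 = 6384
17th: 6384 + 408 = 6792
18th: 6792 + 408 = 7200
19th: 7200 + 408 = 7608
20th: 7608 + 408 = 8016
21st: 8016 + 408 = 8424
22nd: 8424 + 408 = 8832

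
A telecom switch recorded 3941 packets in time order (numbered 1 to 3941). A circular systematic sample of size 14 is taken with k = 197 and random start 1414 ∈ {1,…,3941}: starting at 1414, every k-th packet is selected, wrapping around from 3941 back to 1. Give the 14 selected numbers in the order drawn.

1414, 1611, 1808, 2005, 2202, 2399, 2596, 2793, 2990, 3187, 3384, 3581, 3778, 34

Selection 1: 1414
Selection 2: 1414 + 197 = 1611
Selection 3: 1611 + 197 = 1808
Selection 4: 1808 + 197 = 2005
Selection 5: 2005 + 197 = 2202
Selection 6: 2202 + 197 = 2399
Selection 7: 2399 + 197 = 2596
Selection 8: 2596 + 197 = 2793
Selection 9: 2793 + 197 = 2990
Selection 10: 2990 + 197 = 3187
Selection 11: 3187 + 197 = 3384
Selection 12: 3384 + 197 = 3581
Selection 13: 3581 + 197 = 3778
Selection 14: 3778 + 197 = 3975 → 3975 − 3941 = 34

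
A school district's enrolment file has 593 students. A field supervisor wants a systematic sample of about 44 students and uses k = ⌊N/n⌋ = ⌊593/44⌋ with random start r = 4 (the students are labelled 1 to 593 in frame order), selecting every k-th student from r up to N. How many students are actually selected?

k = ⌊593/44⌋ = 13
Achieved size = ⌊(593 − 4)/13⌋ + 1 = ⌊589/13⌋ + 1 = 45 + 1 = 46
(last selection: 4 + 45×13 = 589 ≤ 593; next would be 602 > 593)

46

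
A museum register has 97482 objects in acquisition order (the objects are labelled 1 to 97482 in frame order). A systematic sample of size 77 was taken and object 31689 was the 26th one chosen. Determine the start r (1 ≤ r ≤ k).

k = 97482/77 = 1266
r = 31689 − (26−1)×1266 = 31689 − 31650 = 39

39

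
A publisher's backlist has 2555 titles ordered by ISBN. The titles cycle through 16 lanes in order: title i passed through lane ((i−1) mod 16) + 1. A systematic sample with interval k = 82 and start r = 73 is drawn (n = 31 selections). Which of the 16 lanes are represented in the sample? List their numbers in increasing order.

1, 3, 5, 7, 9, 11, 13, 15

Consecutive selections differ by k = 82, so their lane numbers differ by 82 mod 16 = 2.
gcd(82, 16) = 2, so the sample visits 16/2 = 8 distinct residues mod 16.
Start 73 is lane 9; the lanes hit are 1, 3, 5, 7, 9, 11, 13, 15.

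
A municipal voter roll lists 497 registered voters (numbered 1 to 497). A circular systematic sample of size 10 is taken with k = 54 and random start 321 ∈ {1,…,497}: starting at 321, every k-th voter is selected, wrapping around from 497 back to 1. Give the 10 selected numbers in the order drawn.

321, 375, 429, 483, 40, 94, 148, 202, 256, 310

Selection 1: 321
Selection 2: 321 + 54 = 375
Selection 3: 375 + 54 = 429
Selection 4: 429 + 54 = 483
Selection 5: 483 + 54 = 537 → 537 − 497 = 40
Selection 6: 40 + 54 = 94
Selection 7: 94 + 54 = 148
Selection 8: 148 + 54 = 202
Selection 9: 202 + 54 = 256
Selection 10: 256 + 54 = 310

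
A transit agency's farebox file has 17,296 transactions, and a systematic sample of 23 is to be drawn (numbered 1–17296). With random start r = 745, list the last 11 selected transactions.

k = N/n = 17296/23 = 752
13th selection = 745 + 12×752 = 9769
14th: 9769 + 752 = 10521
15th: 10521 + 752 = 11273
16th: 11273 + 752 = 12025
17th: 12025 + 752 = 12777
18th: 12777 + 752 = 13529
19th: 13529 + 752 = 14281
20th: 14281 + 752 = 15033
21st: 15033 + 752 = 15785
22nd: 15785 + 752 = 16537
23rd: 16537 + 752 = 17289

9769, 10521, 11273, 12025, 12777, 13529, 14281, 15033, 15785, 16537, 17289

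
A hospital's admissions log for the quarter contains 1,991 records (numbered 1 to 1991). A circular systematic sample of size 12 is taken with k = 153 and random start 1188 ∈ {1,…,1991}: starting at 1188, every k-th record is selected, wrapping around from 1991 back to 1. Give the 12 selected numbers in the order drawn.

Selection 1: 1188
Selection 2: 1188 + 153 = 1341
Selection 3: 1341 + 153 = 1494
Selection 4: 1494 + 153 = 1647
Selection 5: 1647 + 153 = 1800
Selection 6: 1800 + 153 = 1953
Selection 7: 1953 + 153 = 2106 → 2106 − 1991 = 115
Selection 8: 115 + 153 = 268
Selection 9: 268 + 153 = 421
Selection 10: 421 + 153 = 574
Selection 11: 574 + 153 = 727
Selection 12: 727 + 153 = 880

1188, 1341, 1494, 1647, 1800, 1953, 115, 268, 421, 574, 727, 880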